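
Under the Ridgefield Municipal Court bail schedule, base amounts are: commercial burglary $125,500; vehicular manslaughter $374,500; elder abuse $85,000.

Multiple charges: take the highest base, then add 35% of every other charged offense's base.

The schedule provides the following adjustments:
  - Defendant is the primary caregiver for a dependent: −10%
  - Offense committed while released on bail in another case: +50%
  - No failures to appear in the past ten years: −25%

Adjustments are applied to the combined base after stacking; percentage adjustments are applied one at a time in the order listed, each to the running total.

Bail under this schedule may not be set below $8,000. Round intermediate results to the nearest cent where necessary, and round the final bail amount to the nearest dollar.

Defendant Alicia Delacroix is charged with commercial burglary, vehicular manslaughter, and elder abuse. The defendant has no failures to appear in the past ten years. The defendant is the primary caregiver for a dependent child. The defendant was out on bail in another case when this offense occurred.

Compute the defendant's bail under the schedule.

Base amounts from the schedule: commercial burglary $125,500; vehicular manslaughter $374,500; elder abuse $85,000.
Stacking rule: highest base plus 35% of each additional charge. Highest is vehicular manslaughter at $374,500. Additional: $125,500 × 35% = $43,925; $85,000 × 35% = $29,750. Combined base = $374,500 + $73,675 = $448,175.
Defendant is the primary caregiver for a dependent (−10%): $448,175 × 0.9 = $403,357.50.
Offense committed while released on bail in another case (+50%): $403,357.50 × 1.5 = $605,036.25.
No failures to appear in the past ten years (−25%): $605,036.25 × 0.75 = $453,777.19.
$453,777.19 is at or above the $8,000 minimum.
Rounded to the nearest dollar: $453,777.

$453,777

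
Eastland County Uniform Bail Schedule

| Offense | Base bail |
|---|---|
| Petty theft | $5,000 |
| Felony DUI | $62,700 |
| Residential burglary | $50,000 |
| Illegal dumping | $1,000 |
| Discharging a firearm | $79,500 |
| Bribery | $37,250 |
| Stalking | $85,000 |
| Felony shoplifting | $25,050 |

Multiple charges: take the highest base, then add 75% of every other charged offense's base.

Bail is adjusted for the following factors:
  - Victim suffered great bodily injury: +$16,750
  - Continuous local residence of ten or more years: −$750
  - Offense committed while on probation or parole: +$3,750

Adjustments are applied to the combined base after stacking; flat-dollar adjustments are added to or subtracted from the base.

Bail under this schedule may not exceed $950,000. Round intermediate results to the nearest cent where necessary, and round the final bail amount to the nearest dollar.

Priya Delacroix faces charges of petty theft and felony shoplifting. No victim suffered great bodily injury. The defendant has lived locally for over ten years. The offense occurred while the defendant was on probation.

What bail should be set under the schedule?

$31,800

Base amounts from the schedule: petty theft $5,000; felony shoplifting $25,050.
Stacking rule: highest base plus 75% of each additional charge. Highest is felony shoplifting at $25,050. Additional: $5,000 × 75% = $3,750. Combined base = $25,050 + $3,750 = $28,800.
Continuous local residence of ten or more years (−$750 flat): $28,800 − $750 = $28,050.
Offense committed while on probation or parole (+$3,750 flat): $28,050 + $3,750 = $31,800.
$31,800 is within the $950,000 maximum.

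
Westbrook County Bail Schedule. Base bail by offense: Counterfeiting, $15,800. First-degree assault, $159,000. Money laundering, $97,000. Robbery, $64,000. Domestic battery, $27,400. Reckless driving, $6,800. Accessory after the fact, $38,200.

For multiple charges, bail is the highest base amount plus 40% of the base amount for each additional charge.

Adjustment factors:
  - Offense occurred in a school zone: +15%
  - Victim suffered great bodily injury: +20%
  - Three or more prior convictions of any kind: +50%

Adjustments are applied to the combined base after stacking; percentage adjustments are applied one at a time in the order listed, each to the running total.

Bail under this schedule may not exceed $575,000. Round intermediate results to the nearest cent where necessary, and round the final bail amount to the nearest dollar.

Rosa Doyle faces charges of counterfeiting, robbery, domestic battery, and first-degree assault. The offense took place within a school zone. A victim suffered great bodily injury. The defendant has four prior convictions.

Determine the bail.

$417,892

Base amounts from the schedule: counterfeiting $15,800; robbery $64,000; domestic battery $27,400; first-degree assault $159,000.
Stacking rule: highest base plus 40% of each additional charge. Highest is first-degree assault at $159,000. Additional: $15,800 × 40% = $6,320; $64,000 × 40% = $25,600; $27,400 × 40% = $10,960. Combined base = $159,000 + $42,880 = $201,880.
Offense occurred in a school zone (+15%): $201,880 × 1.15 = $232,162.
Victim suffered great bodily injury (+20%): $232,162 × 1.2 = $278,594.40.
Three or more prior convictions of any kind (+50%): $278,594.40 × 1.5 = $417,891.60.
$417,891.60 is within the $575,000 maximum.
Rounded to the nearest dollar: $417,892.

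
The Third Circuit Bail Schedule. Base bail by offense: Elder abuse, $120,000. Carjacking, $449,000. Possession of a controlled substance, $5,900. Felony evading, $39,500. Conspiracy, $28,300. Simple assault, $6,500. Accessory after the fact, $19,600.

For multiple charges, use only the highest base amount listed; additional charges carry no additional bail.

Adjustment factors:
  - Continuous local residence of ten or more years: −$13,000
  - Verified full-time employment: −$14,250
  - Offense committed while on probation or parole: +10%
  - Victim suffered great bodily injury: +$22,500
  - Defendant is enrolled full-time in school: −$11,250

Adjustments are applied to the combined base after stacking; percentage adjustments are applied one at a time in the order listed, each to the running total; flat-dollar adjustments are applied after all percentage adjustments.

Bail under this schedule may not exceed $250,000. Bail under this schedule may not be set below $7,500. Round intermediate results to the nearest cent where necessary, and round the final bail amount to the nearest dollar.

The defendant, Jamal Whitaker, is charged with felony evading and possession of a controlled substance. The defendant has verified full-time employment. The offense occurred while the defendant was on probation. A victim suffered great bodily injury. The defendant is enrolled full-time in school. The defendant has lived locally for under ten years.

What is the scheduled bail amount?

Base amounts from the schedule: felony evading $39,500; possession of a controlled substance $5,900.
Stacking rule: use the highest base only. Highest is felony evading at $39,500. Combined base = $39,500.
Offense committed while on probation or parole (+10%): $39,500 × 1.1 = $43,450.
Verified full-time employment (−$14,250 flat): $43,450 − $14,250 = $29,200.
Victim suffered great bodily injury (+$22,500 flat): $29,200 + $22,500 = $51,700.
Defendant is enrolled full-time in school (−$11,250 flat): $51,700 − $11,250 = $40,450.
$40,450 is within the $250,000 maximum.
$40,450 is at or above the $7,500 minimum.

$40,450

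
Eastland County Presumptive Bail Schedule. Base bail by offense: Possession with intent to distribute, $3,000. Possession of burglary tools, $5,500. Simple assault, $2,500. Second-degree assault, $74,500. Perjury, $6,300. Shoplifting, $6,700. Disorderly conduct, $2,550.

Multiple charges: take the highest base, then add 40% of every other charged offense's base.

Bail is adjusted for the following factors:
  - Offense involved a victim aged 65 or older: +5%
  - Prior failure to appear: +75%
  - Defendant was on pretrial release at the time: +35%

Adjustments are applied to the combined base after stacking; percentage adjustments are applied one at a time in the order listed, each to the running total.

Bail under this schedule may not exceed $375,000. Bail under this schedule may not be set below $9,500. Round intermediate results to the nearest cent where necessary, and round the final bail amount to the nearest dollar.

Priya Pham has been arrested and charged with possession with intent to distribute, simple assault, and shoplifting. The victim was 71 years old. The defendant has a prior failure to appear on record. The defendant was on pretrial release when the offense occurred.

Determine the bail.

$22,078

Base amounts from the schedule: possession with intent to distribute $3,000; simple assault $2,500; shoplifting $6,700.
Stacking rule: highest base plus 40% of each additional charge. Highest is shoplifting at $6,700. Additional: $3,000 × 40% = $1,200; $2,500 × 40% = $1,000. Combined base = $6,700 + $2,200 = $8,900.
Offense involved a victim aged 65 or older (+5%): $8,900 × 1.05 = $9,345.
Prior failure to appear (+75%): $9,345 × 1.75 = $16,353.75.
Defendant was on pretrial release at the time (+35%): $16,353.75 × 1.35 = $22,077.56.
$22,077.56 is within the $375,000 maximum.
$22,077.56 is at or above the $9,500 minimum.
Rounded to the nearest dollar: $22,078.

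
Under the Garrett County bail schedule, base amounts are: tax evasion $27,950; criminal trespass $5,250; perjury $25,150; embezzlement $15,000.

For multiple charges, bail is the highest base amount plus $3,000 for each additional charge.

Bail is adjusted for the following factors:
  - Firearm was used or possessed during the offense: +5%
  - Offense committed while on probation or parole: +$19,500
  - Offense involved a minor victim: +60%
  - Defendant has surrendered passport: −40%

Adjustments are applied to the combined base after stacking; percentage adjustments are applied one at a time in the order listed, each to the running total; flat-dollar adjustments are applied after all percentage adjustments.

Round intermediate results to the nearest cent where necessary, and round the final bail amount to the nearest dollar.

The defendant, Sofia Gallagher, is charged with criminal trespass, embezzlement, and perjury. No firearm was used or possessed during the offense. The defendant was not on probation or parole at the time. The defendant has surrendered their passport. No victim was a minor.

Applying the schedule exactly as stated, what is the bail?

$18,690

Base amounts from the schedule: criminal trespass $5,250; embezzlement $15,000; perjury $25,150.
Stacking rule: highest base plus $3,000 per additional charge. Highest is perjury at $25,150; 2 additional charges → +$6,000. Combined base = $31,150.
Defendant has surrendered passport (−40%): $31,150 × 0.6 = $18,690.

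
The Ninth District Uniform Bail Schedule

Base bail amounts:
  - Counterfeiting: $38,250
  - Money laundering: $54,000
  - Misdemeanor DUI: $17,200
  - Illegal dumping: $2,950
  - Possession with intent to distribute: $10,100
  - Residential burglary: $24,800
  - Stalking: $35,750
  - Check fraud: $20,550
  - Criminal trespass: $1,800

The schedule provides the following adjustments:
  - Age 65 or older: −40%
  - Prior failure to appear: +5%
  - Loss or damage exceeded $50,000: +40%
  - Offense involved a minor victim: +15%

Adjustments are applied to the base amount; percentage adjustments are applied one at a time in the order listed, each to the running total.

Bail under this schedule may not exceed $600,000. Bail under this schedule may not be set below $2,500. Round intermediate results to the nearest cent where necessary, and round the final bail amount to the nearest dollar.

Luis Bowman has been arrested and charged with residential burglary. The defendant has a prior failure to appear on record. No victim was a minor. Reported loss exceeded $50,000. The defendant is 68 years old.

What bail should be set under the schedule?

Base amounts from the schedule: residential burglary $24,800.
Single charge. Combined base = $24,800.
Age 65 or older (−40%): $24,800 × 0.6 = $14,880.
Prior failure to appear (+5%): $14,880 × 1.05 = $15,624.
Loss or damage exceeded $50,000 (+40%): $15,624 × 1.4 = $21,873.60.
$21,873.60 is within the $600,000 maximum.
$21,873.60 is at or above the $2,500 minimum.
Rounded to the nearest dollar: $21,874.

$21,874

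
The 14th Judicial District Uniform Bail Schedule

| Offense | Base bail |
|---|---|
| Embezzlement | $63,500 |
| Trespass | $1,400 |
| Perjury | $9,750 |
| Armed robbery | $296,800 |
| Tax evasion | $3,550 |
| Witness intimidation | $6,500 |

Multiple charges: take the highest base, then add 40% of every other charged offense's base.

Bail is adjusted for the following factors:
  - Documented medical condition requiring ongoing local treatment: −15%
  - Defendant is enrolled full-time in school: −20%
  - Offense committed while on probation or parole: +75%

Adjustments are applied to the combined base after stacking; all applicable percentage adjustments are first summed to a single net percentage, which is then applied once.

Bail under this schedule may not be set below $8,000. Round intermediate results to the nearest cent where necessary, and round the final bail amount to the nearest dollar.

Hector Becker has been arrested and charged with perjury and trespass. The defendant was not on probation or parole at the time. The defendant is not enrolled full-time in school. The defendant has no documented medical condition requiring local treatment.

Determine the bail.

Base amounts from the schedule: perjury $9,750; trespass $1,400.
Stacking rule: highest base plus 40% of each additional charge. Highest is perjury at $9,750. Additional: $1,400 × 40% = $560. Combined base = $9,750 + $560 = $10,310.
No adjustment factors apply to this defendant.
$10,310 is at or above the $8,000 minimum.

$10,310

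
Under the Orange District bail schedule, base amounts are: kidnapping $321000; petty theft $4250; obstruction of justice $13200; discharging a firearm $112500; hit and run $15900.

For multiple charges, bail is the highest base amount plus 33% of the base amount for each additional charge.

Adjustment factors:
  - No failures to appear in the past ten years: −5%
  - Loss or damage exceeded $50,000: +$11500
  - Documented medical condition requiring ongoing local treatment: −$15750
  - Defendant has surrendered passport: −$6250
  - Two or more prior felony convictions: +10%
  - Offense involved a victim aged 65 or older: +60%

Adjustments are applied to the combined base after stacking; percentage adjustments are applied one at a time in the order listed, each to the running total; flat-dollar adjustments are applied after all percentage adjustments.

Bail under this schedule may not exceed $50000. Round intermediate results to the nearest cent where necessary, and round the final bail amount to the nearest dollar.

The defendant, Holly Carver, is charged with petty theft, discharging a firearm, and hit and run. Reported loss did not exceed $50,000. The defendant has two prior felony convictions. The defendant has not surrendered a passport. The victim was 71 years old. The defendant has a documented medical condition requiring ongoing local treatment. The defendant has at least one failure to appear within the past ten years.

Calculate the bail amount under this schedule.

Base amounts from the schedule: petty theft $4250; discharging a firearm $112500; hit and run $15900.
Stacking rule: highest base plus 33% of each additional charge. Highest is discharging a firearm at $112500. Additional: $4250 × 33% = $1402.50; $15900 × 33% = $5247. Combined base = $112500 + $6649.50 = $119149.50.
Two or more prior felony convictions (+10%): $119149.50 × 1.1 = $131064.45.
Offense involved a victim aged 65 or older (+60%): $131064.45 × 1.6 = $209703.12.
Documented medical condition requiring ongoing local treatment (−$15750 flat): $209703.12 − $15750 = $193953.12.
Result $193953.12 exceeds the maximum of $50000; bail is capped at $50000.

$50000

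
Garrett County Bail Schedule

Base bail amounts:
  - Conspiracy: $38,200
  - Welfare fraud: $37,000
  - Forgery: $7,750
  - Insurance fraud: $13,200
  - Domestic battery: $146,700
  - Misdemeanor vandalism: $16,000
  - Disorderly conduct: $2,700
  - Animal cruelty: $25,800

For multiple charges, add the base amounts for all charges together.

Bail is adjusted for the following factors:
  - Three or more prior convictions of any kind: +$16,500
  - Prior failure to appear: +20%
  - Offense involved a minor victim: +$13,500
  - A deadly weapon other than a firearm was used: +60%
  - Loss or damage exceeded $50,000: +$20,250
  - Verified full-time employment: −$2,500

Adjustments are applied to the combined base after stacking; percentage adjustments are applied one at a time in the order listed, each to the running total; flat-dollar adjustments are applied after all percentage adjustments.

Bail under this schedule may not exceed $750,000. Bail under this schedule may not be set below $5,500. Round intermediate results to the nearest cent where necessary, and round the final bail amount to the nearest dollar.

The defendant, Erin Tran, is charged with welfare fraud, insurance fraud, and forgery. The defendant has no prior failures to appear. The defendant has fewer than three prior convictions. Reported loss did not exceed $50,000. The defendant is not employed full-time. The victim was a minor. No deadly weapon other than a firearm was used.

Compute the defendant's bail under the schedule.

$71,450

Base amounts from the schedule: welfare fraud $37,000; insurance fraud $13,200; forgery $7,750.
Stacking rule: sum of all bases. $37,000 + $13,200 + $7,750 = $57,950.
Offense involved a minor victim (+$13,500 flat): $57,950 + $13,500 = $71,450.
$71,450 is within the $750,000 maximum.
$71,450 is at or above the $5,500 minimum.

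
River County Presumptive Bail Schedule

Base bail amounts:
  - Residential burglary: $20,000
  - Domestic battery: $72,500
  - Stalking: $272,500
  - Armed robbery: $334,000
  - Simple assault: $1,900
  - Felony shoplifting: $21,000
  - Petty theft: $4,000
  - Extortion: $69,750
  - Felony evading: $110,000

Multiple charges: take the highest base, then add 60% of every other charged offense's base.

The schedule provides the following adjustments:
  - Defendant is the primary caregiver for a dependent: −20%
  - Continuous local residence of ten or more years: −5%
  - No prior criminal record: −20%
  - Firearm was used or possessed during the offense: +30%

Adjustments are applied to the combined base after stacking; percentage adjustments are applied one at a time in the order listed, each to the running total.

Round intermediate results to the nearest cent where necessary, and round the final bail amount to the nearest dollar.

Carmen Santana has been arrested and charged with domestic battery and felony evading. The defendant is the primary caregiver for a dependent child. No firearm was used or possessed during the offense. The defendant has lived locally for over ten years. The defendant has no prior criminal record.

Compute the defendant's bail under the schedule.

$93,328

Base amounts from the schedule: domestic battery $72,500; felony evading $110,000.
Stacking rule: highest base plus 60% of each additional charge. Highest is felony evading at $110,000. Additional: $72,500 × 60% = $43,500. Combined base = $110,000 + $43,500 = $153,500.
Defendant is the primary caregiver for a dependent (−20%): $153,500 × 0.8 = $122,800.
Continuous local residence of ten or more years (−5%): $122,800 × 0.95 = $116,660.
No prior criminal record (−20%): $116,660 × 0.8 = $93,328.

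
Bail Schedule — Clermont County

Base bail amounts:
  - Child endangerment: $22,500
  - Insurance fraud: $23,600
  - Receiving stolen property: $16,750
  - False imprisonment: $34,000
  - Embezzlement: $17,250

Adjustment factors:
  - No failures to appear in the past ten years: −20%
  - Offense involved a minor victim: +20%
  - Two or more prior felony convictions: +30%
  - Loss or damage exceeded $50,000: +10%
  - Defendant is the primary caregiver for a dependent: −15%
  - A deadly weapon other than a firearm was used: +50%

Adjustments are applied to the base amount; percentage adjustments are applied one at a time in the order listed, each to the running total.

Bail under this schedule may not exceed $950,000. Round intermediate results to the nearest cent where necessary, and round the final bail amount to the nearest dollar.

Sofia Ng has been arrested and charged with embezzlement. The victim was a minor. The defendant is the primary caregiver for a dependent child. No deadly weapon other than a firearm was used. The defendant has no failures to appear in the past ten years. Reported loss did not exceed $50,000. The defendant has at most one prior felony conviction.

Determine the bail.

$14,076

Base amounts from the schedule: embezzlement $17,250.
Single charge. Combined base = $17,250.
No failures to appear in the past ten years (−20%): $17,250 × 0.8 = $13,800.
Offense involved a minor victim (+20%): $13,800 × 1.2 = $16,560.
Defendant is the primary caregiver for a dependent (−15%): $16,560 × 0.85 = $14,076.
$14,076 is within the $950,000 maximum.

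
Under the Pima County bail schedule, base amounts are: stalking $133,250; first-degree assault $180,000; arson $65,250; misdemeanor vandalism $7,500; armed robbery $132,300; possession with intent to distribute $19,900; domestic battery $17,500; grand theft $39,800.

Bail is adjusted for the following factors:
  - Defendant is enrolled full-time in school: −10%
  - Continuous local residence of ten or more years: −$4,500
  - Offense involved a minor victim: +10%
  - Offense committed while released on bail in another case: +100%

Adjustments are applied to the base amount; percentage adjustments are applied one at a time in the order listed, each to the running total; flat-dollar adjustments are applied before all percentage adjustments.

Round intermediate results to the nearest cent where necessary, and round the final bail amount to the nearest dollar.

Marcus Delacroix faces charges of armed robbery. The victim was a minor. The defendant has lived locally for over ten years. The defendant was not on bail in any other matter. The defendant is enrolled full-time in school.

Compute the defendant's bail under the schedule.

$126,522

Base amounts from the schedule: armed robbery $132,300.
Single charge. Combined base = $132,300.
Continuous local residence of ten or more years (−$4,500 flat): $132,300 − $4,500 = $127,800.
Defendant is enrolled full-time in school (−10%): $127,800 × 0.9 = $115,020.
Offense involved a minor victim (+10%): $115,020 × 1.1 = $126,522.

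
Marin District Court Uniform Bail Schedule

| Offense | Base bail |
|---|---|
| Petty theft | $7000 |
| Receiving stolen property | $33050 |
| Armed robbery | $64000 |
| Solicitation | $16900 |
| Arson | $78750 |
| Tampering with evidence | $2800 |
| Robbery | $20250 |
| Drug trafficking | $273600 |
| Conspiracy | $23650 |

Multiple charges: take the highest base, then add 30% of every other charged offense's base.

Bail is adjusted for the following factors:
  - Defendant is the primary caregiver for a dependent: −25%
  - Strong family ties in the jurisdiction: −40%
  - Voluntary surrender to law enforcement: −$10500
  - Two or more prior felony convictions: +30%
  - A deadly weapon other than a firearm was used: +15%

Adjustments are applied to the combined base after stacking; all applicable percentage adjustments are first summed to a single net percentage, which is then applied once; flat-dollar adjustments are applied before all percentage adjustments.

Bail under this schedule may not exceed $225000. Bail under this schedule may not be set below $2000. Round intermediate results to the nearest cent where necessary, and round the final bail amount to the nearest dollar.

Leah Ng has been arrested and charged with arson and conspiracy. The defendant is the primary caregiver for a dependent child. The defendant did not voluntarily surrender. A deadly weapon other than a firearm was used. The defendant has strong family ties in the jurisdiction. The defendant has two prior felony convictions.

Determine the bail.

$68676

Base amounts from the schedule: arson $78750; conspiracy $23650.
Stacking rule: highest base plus 30% of each additional charge. Highest is arson at $78750. Additional: $23650 × 30% = $7095. Combined base = $78750 + $7095 = $85845.
Net percentage adjustment: −25% −40% +30% +15% = −20%. $85845 × 0.8 = $68676.
$68676 is within the $225000 maximum.
$68676 is at or above the $2000 minimum.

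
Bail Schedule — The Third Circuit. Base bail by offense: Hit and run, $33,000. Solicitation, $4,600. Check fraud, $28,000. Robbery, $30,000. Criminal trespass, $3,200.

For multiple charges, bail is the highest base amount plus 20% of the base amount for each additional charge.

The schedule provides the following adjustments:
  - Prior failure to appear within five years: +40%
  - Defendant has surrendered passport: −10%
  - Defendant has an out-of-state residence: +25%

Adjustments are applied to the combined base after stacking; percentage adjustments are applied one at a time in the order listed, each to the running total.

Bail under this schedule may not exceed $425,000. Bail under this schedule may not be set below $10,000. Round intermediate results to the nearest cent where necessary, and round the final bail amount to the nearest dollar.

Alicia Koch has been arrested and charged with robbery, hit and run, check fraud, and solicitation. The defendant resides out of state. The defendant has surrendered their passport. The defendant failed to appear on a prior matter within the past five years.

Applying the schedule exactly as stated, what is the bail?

$71,694

Base amounts from the schedule: robbery $30,000; hit and run $33,000; check fraud $28,000; solicitation $4,600.
Stacking rule: highest base plus 20% of each additional charge. Highest is hit and run at $33,000. Additional: $30,000 × 20% = $6,000; $28,000 × 20% = $5,600; $4,600 × 20% = $920. Combined base = $33,000 + $12,520 = $45,520.
Prior failure to appear within five years (+40%): $45,520 × 1.4 = $63,728.
Defendant has surrendered passport (−10%): $63,728 × 0.9 = $57,355.20.
Defendant has an out-of-state residence (+25%): $57,355.20 × 1.25 = $71,694.
$71,694 is within the $425,000 maximum.
$71,694 is at or above the $10,000 minimum.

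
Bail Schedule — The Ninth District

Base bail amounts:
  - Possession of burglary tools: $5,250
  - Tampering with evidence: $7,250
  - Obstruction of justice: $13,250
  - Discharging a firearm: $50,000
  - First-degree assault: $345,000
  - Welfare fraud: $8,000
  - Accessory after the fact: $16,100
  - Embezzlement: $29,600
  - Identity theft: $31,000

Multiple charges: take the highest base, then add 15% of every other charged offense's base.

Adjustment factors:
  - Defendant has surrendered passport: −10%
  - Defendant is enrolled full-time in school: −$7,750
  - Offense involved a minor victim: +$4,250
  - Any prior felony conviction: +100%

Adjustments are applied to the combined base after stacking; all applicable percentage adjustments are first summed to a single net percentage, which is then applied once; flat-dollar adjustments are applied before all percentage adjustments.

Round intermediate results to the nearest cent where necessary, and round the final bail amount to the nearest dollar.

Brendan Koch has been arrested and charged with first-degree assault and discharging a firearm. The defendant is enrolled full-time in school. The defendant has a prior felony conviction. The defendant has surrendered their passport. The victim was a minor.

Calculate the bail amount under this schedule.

Base amounts from the schedule: first-degree assault $345,000; discharging a firearm $50,000.
Stacking rule: highest base plus 15% of each additional charge. Highest is first-degree assault at $345,000. Additional: $50,000 × 15% = $7,500. Combined base = $345,000 + $7,500 = $352,500.
Defendant is enrolled full-time in school (−$7,750 flat): $352,500 − $7,750 = $344,750.
Offense involved a minor victim (+$4,250 flat): $344,750 + $4,250 = $349,000.
Net percentage adjustment: −10% +100% = +90%. $349,000 × 1.9 = $663,100.

$663,100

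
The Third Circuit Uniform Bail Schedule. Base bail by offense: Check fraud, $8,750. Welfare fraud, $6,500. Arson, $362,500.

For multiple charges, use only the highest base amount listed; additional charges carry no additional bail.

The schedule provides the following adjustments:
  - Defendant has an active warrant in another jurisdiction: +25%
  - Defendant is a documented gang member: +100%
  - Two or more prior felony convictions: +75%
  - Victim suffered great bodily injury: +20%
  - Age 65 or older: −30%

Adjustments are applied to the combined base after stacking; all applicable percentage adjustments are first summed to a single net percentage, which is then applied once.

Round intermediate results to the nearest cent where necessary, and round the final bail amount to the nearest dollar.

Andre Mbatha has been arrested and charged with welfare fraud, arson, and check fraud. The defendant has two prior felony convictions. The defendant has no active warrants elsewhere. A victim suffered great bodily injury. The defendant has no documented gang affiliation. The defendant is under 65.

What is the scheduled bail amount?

$706,875

Base amounts from the schedule: welfare fraud $6,500; arson $362,500; check fraud $8,750.
Stacking rule: use the highest base only. Highest is arson at $362,500. Combined base = $362,500.
Net percentage adjustment: +75% +20% = +95%. $362,500 × 1.95 = $706,875.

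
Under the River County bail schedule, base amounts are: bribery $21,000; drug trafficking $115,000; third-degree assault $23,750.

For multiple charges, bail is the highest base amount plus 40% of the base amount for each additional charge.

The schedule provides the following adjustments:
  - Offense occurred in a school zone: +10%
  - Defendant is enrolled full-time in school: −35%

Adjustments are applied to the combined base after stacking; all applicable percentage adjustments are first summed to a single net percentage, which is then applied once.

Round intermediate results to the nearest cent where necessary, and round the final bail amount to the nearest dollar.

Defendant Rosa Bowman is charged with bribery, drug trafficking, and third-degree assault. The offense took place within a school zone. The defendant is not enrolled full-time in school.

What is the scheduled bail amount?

$146,190

Base amounts from the schedule: bribery $21,000; drug trafficking $115,000; third-degree assault $23,750.
Stacking rule: highest base plus 40% of each additional charge. Highest is drug trafficking at $115,000. Additional: $21,000 × 40% = $8,400; $23,750 × 40% = $9,500. Combined base = $115,000 + $17,900 = $132,900.
Offense occurred in a school zone (+10%): $132,900 × 1.1 = $146,190.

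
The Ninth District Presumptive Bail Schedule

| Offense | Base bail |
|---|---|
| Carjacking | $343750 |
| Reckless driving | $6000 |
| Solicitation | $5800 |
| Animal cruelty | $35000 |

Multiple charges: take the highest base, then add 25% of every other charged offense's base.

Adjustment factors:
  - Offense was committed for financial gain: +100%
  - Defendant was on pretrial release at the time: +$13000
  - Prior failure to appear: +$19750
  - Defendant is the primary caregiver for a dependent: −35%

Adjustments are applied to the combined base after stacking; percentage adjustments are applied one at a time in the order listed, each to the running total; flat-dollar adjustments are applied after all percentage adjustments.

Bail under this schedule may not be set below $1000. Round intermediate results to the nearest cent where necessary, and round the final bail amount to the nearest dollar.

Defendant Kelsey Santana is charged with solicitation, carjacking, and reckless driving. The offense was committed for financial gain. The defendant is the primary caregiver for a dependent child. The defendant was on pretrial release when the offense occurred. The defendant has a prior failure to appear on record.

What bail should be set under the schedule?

Base amounts from the schedule: solicitation $5800; carjacking $343750; reckless driving $6000.
Stacking rule: highest base plus 25% of each additional charge. Highest is carjacking at $343750. Additional: $5800 × 25% = $1450; $6000 × 25% = $1500. Combined base = $343750 + $2950 = $346700.
Offense was committed for financial gain (+100%): $346700 × 2 = $693400.
Defendant is the primary caregiver for a dependent (−35%): $693400 × 0.65 = $450710.
Defendant was on pretrial release at the time (+$13000 flat): $450710 + $13000 = $463710.
Prior failure to appear (+$19750 flat): $463710 + $19750 = $483460.
$483460 is at or above the $1000 minimum.

$483460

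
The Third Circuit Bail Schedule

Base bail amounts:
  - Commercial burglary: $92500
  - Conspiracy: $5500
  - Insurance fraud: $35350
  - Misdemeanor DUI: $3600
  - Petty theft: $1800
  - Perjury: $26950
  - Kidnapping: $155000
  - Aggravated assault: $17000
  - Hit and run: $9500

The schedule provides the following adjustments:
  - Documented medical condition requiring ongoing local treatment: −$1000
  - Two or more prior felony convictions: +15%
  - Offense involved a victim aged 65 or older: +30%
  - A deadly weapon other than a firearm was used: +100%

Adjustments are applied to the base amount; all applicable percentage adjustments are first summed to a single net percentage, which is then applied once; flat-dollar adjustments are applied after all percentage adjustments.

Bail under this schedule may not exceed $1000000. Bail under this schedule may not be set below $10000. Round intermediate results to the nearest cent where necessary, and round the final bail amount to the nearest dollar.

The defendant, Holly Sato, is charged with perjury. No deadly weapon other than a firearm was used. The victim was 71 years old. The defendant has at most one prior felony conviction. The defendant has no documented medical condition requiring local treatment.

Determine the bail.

$35035

Base amounts from the schedule: perjury $26950.
Single charge. Combined base = $26950.
Offense involved a victim aged 65 or older (+30%): $26950 × 1.3 = $35035.
$35035 is within the $1000000 maximum.
$35035 is at or above the $10000 minimum.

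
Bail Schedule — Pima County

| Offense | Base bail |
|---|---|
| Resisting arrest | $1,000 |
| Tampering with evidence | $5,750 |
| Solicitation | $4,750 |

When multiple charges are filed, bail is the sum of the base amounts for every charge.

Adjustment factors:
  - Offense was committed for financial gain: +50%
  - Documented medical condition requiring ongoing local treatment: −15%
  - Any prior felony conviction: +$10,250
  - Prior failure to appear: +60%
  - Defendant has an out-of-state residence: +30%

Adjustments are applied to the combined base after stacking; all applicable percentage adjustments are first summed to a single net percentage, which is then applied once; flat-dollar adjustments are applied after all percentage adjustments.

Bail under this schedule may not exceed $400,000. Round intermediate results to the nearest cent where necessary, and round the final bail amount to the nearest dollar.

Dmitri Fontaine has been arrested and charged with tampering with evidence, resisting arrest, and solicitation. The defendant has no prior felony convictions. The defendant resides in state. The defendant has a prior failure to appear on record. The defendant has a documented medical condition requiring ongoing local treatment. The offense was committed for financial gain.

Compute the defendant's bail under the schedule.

$22,425

Base amounts from the schedule: tampering with evidence $5,750; resisting arrest $1,000; solicitation $4,750.
Stacking rule: sum of all bases. $5,750 + $1,000 + $4,750 = $11,500.
Net percentage adjustment: +50% −15% +60% = +95%. $11,500 × 1.95 = $22,425.
$22,425 is within the $400,000 maximum.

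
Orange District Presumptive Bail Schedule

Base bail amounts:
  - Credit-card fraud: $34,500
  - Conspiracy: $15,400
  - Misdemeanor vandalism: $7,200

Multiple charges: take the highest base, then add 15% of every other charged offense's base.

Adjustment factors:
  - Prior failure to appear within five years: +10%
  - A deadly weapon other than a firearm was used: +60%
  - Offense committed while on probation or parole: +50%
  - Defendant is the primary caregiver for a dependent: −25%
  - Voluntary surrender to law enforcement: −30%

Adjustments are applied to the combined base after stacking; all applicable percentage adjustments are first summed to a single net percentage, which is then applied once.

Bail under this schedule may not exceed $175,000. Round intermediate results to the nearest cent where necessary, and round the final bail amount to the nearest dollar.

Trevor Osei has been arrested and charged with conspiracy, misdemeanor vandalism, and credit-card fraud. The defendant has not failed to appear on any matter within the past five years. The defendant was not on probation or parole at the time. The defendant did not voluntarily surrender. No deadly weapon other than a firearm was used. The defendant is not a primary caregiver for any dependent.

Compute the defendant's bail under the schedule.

Base amounts from the schedule: conspiracy $15,400; misdemeanor vandalism $7,200; credit-card fraud $34,500.
Stacking rule: highest base plus 15% of each additional charge. Highest is credit-card fraud at $34,500. Additional: $15,400 × 15% = $2,310; $7,200 × 15% = $1,080. Combined base = $34,500 + $3,390 = $37,890.
No adjustment factors apply to this defendant.
$37,890 is within the $175,000 maximum.

$37,890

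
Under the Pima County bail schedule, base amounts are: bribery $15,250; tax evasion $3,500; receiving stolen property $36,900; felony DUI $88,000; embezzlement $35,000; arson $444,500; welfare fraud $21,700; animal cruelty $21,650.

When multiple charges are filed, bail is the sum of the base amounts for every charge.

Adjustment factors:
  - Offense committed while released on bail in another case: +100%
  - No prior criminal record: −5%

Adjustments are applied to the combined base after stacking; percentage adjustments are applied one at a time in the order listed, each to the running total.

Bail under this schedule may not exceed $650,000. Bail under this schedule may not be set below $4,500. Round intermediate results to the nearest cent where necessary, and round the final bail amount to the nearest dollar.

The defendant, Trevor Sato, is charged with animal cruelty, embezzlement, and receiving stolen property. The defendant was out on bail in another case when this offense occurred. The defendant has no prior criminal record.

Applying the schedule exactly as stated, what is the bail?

$177,745

Base amounts from the schedule: animal cruelty $21,650; embezzlement $35,000; receiving stolen property $36,900.
Stacking rule: sum of all bases. $21,650 + $35,000 + $36,900 = $93,550.
Offense committed while released on bail in another case (+100%): $93,550 × 2 = $187,100.
No prior criminal record (−5%): $187,100 × 0.95 = $177,745.
$177,745 is within the $650,000 maximum.
$177,745 is at or above the $4,500 minimum.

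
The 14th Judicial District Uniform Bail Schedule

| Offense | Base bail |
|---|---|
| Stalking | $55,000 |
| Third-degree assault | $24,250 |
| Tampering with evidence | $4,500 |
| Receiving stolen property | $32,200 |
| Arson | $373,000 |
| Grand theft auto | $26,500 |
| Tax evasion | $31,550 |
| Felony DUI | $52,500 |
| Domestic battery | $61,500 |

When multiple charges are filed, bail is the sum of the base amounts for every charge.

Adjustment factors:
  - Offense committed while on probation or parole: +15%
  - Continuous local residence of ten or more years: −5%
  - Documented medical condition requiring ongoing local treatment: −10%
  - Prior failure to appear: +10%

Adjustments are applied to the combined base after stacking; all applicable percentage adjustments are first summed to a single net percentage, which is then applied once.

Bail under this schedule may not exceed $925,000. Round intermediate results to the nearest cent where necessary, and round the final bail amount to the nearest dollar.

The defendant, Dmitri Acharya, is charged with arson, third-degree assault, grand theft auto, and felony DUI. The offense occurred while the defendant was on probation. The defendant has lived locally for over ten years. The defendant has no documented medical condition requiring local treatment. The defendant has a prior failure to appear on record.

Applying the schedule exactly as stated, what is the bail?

$571,500

Base amounts from the schedule: arson $373,000; third-degree assault $24,250; grand theft auto $26,500; felony DUI $52,500.
Stacking rule: sum of all bases. $373,000 + $24,250 + $26,500 + $52,500 = $476,250.
Net percentage adjustment: +15% −5% +10% = +20%. $476,250 × 1.2 = $571,500.
$571,500 is within the $925,000 maximum.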